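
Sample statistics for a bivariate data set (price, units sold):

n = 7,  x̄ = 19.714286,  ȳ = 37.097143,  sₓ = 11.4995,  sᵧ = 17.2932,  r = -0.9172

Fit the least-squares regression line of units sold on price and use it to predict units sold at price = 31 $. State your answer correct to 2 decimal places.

b = r · sᵧ/sₓ = -0.9172 · 17.2932/11.4995 = -1.379305
a = ȳ − b·x̄ = 37.097143 − (-1.379305)·19.714286 = 64.289165
ŷ(31) = a + b·31 = 64.289165 + (-1.379305)·31 = 21.530696

21.53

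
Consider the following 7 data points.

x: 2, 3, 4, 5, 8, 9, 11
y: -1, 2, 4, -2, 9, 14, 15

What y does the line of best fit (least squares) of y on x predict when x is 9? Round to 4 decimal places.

11.4601

n = 7, Σx = 42, Σy = 41, Σxy = 373, Σx² = 320
Sxx = Σx² − (Σx)²/n = 320 − 252 = 68
Sxy = Σxy − (Σx)(Σy)/n = 373 − 246 = 127
b = Sxy/Sxx = 127/68 = 1.867647
a = ȳ − b·x̄ = 5.857143 − 1.867647·6 = -5.348739
ŷ(9) = a + b·9 = -5.348739 + 1.867647·9 = 11.460084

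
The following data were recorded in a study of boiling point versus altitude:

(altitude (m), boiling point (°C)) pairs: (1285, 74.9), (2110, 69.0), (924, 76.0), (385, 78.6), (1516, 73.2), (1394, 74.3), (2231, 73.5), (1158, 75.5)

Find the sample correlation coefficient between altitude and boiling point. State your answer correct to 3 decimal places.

n = 8, Σx = 11003, Σy = 595, Σxy = 808274.4, Σx² = 17665143, Σy² = 44306.2
Sxx = Σx² − (Σx)²/n = 17665143 − 15133251.125 = 2531891.875
Sxy = Σxy − (Σx)(Σy)/n = 808274.4 − 818348.125 = -10073.725
Syy = Σy² − (Σy)²/n = 44306.2 − 44253.125 = 53.075
r = Sxy/√(Sxx·Syy) = -10073.725/√(134380161.265625) = -10073.725/11592.245739 = -0.869005

-0.869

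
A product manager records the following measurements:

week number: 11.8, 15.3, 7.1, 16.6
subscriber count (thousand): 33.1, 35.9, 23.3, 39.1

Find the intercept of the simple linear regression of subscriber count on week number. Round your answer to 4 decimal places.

12.7796

n = 4, Σx = 50.8, Σy = 131.4, Σxy = 1754.34, Σx² = 699.3
Sxx = Σx² − (Σx)²/n = 699.3 − 645.16 = 54.14
Sxy = Σxy − (Σx)(Σy)/n = 1754.34 − 1668.78 = 85.56
b = Sxy/Sxx = 85.56/54.14 = 1.580347
a = ȳ − b·x̄ = 32.85 − 1.580347·12.7 = 12.779590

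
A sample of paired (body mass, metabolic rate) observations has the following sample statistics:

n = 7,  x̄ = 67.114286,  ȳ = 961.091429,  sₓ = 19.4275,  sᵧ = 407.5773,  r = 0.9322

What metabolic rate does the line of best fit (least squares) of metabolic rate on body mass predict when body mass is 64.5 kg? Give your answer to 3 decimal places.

b = r · sᵧ/sₓ = 0.9322 · 407.5773/19.4275 = 19.556997
a = ȳ − b·x̄ = 961.091429 − 19.556997·67.114286 = -351.462460
ŷ(64.5) = a + b·64.5 = -351.462460 + 19.556997·64.5 = 909.963846

909.964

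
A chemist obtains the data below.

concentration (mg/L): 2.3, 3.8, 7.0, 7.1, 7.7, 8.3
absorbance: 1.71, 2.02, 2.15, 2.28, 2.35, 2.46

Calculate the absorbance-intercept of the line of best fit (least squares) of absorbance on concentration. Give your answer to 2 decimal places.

1.51

n = 6, Σx = 36.2, Σy = 12.97, Σxy = 81.36, Σx² = 247.32
Sxx = Σx² − (Σx)²/n = 247.32 − 218.406667 = 28.913333
Sxy = Σxy − (Σx)(Σy)/n = 81.36 − 78.252333 = 3.107667
b = Sxy/Sxx = 3.107667/28.913333 = 0.107482
a = ȳ − b·x̄ = 2.161667 − 0.107482·6.033333 = 1.513191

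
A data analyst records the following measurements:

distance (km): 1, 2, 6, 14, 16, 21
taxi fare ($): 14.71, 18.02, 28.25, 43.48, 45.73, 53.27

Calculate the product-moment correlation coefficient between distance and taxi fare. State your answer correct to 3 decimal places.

0.994

n = 6, Σx = 60, Σy = 203.46, Σxy = 2679.32, Σx² = 934, Σy² = 8158.6032
Sxx = Σx² − (Σx)²/n = 934 − 600 = 334
Sxy = Σxy − (Σx)(Σy)/n = 2679.32 − 2034.6 = 644.72
Syy = Σy² − (Σy)²/n = 8158.6032 − 6899.3286 = 1259.2746
r = Sxy/√(Sxx·Syy) = 644.72/√(420597.7164) = 644.72/648.535054 = 0.994117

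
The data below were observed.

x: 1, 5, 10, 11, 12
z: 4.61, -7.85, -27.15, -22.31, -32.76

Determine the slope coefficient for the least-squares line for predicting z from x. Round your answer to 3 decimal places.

n = 5, Σx = 39, Σy = -85.46, Σxy = -944.67, Σx² = 391
Sxx = Σx² − (Σx)²/n = 391 − 304.2 = 86.8
Sxy = Σxy − (Σx)(Σy)/n = -944.67 − (-666.588) = -278.082
b = Sxy/Sxx = -278.082/86.8 = -3.203710

-3.204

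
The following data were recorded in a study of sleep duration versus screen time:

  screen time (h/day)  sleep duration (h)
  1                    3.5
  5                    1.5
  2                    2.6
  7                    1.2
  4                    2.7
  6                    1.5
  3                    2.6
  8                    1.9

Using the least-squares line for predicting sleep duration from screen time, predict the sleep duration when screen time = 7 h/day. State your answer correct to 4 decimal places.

n = 8, Σx = 36, Σy = 17.5, Σxy = 67.4, Σx² = 204
Sxx = Σx² − (Σx)²/n = 204 − 162 = 42
Sxy = Σxy − (Σx)(Σy)/n = 67.4 − 78.75 = -11.35
b = Sxy/Sxx = -11.35/42 = -0.270238
a = ȳ − b·x̄ = 2.1875 − (-0.270238)·4.5 = 3.403571
ŷ(7) = a + b·7 = 3.403571 + (-0.270238)·7 = 1.511905

1.5119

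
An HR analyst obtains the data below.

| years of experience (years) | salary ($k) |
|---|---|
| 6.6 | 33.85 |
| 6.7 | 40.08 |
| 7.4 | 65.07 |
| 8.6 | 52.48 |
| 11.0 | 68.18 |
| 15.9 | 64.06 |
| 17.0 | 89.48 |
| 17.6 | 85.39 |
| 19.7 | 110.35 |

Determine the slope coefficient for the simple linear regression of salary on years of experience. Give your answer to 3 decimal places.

n = 9, Σx = 110.5, Σy = 608.94, Σxy = 8391.245, Σx² = 1577.83
Sxx = Σx² − (Σx)²/n = 1577.83 − 1356.694444 = 221.135556
Sxy = Σxy − (Σx)(Σy)/n = 8391.245 − 7476.43 = 914.815
b = Sxy/Sxx = 914.815/221.135556 = 4.136897

4.137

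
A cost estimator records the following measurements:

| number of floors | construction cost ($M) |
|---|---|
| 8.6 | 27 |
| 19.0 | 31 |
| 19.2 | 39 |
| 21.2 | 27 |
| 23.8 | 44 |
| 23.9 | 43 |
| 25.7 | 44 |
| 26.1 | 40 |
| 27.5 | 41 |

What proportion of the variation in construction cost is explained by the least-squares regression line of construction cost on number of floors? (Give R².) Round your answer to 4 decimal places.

0.5471

n = 9, Σx = 195, Σy = 336, Σxy = 7519.6, Σx² = 4488.64, Σy² = 12942
Sxx = Σx² − (Σx)²/n = 4488.64 − 4225 = 263.64
Sxy = Σxy − (Σx)(Σy)/n = 7519.6 − 7280 = 239.6
Syy = Σy² − (Σy)²/n = 12942 − 12544 = 398
R² = Sxy²/(Sxx·Syy) = (239.6)²/(263.64·398) = 0.547116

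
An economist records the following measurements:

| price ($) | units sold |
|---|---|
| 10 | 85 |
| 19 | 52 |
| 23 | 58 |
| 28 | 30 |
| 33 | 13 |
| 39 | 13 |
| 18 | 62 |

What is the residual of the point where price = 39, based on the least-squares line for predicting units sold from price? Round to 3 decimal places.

7.328

n = 7, Σx = 170, Σy = 313, Σxy = 6064, Σx² = 4708
Sxx = Σx² − (Σx)²/n = 4708 − 4128.571429 = 579.428571
Sxy = Σxy − (Σx)(Σy)/n = 6064 − 7601.428571 = -1537.428571
b = Sxy/Sxx = -1537.428571/579.428571 = -2.653353
a = ȳ − b·x̄ = 44.714286 − (-2.653353)·24.285714 = 109.152860
ŷ(39) = 109.152860 + (-2.653353)·39 = 5.672091
residual = y − ŷ = 13 − 5.672091 = 7.327909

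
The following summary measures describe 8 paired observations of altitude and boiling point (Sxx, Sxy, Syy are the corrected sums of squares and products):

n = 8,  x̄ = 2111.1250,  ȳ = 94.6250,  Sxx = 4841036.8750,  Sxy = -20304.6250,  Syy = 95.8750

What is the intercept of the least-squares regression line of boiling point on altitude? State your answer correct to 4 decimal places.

b = Sxy/Sxx = -20304.625/4841036.875 = -0.004194
a = ȳ − b·x̄ = 94.625 − (-0.004194)·2111.125 = 103.479632

103.4796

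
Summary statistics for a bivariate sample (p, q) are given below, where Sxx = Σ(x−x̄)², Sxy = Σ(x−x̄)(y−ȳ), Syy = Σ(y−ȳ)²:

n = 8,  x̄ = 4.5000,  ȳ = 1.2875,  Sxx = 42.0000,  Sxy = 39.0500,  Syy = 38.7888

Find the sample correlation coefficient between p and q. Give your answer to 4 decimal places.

r = Sxy/√(Sxx·Syy) = 39.05/√(1629.1296) = 39.05/40.362478 = 0.967483

0.9675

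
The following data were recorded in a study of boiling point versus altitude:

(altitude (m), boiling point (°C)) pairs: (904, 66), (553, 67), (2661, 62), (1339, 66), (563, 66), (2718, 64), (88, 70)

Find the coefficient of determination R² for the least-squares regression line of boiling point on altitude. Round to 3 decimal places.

n = 7, Σx = 8826, Σy = 461, Σxy = 567341, Σx² = 17709104, Σy² = 30397
Sxx = Σx² − (Σx)²/n = 17709104 − 11128325.142857 = 6580778.857143
Sxy = Σxy − (Σx)(Σy)/n = 567341 − 581255.142857 = -13914.142857
Syy = Σy² − (Σy)²/n = 30397 − 30360.142857 = 36.857143
R² = Sxy²/(Sxx·Syy) = (-13914.142857)²/(6580778.857143·36.857143) = 0.798204

0.798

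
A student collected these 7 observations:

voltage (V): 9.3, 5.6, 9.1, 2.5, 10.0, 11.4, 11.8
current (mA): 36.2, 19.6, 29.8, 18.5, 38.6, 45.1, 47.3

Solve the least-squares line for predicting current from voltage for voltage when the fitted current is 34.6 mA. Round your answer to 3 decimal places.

n = 7, Σx = 59.7, Σy = 235.1, Σxy = 2222.13, Σx² = 576.11
Sxx = Σx² − (Σx)²/n = 576.11 − 509.155714 = 66.954286
Sxy = Σxy − (Σx)(Σy)/n = 2222.13 − 2005.067143 = 217.062857
b = Sxy/Sxx = 217.062857/66.954286 = 3.241956
a = ȳ − b·x̄ = 33.585714 − 3.241956·8.528571 = 5.936460
Set a + b·x = 34.6: x = (34.6 − 5.936460) / 3.241956 = 8.841434

8.841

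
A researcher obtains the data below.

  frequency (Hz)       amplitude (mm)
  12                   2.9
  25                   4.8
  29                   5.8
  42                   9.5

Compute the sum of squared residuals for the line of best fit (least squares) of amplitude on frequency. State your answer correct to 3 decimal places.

0.817

n = 4, Σx = 108, Σy = 23, Σxy = 722, Σx² = 3374, Σy² = 155.34
Sxx = Σx² − (Σx)²/n = 3374 − 2916 = 458
Sxy = Σxy − (Σx)(Σy)/n = 722 − 621 = 101
Syy = Σy² − (Σy)²/n = 155.34 − 132.25 = 23.09
b = Sxy/Sxx = 101/458 = 0.220524
SSE = Syy − b·Sxy = 23.09 − 0.220524·101 = 0.817074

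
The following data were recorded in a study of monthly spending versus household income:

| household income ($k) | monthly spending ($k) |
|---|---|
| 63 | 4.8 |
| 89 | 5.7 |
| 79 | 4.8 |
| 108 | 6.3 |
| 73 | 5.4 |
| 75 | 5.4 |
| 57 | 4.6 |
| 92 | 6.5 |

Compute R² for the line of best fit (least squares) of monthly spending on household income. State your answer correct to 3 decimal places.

n = 8, Σx = 636, Σy = 43.5, Σxy = 3528.7, Σx² = 52462, Σy² = 239.99
Sxx = Σx² − (Σx)²/n = 52462 − 50562 = 1900
Sxy = Σxy − (Σx)(Σy)/n = 3528.7 − 3458.25 = 70.45
Syy = Σy² − (Σy)²/n = 239.99 − 236.53125 = 3.45875
R² = Sxy²/(Sxx·Syy) = (70.45)²/(1900·3.45875) = 0.755247

0.755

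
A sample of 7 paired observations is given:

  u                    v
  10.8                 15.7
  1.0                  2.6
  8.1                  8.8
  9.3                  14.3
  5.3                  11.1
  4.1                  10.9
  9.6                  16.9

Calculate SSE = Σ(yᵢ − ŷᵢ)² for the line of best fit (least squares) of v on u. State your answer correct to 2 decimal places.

35.28

n = 7, Σx = 48.2, Σy = 80.3, Σxy = 642.19, Σx² = 406.8, Σy² = 1062.81
Sxx = Σx² − (Σx)²/n = 406.8 − 331.891429 = 74.908571
Sxy = Σxy − (Σx)(Σy)/n = 642.19 − 552.922857 = 89.267143
Syy = Σy² − (Σy)²/n = 1062.81 − 921.155714 = 141.654286
b = Sxy/Sxx = 89.267143/74.908571 = 1.191681
SSE = Syy − b·Sxy = 141.654286 − 1.191681·89.267143 = 35.276302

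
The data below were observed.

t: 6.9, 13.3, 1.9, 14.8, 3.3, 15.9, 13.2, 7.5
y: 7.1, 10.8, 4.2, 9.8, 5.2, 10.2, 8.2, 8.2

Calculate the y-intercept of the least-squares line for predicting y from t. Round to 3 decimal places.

4.048

n = 8, Σx = 76.8, Σy = 63.7, Σxy = 694.73, Σx² = 941.34
Sxx = Σx² − (Σx)²/n = 941.34 − 737.28 = 204.06
Sxy = Σxy − (Σx)(Σy)/n = 694.73 − 611.52 = 83.21
b = Sxy/Sxx = 83.21/204.06 = 0.407772
a = ȳ − b·x̄ = 7.9625 − 0.407772·9.6 = 4.047887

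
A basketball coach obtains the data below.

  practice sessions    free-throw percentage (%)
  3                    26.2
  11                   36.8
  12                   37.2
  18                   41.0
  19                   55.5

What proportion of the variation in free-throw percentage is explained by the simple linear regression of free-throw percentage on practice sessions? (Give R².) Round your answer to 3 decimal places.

0.804

n = 5, Σx = 63, Σy = 196.7, Σxy = 2722.3, Σx² = 959, Σy² = 8185.77
Sxx = Σx² − (Σx)²/n = 959 − 793.8 = 165.2
Sxy = Σxy − (Σx)(Σy)/n = 2722.3 − 2478.42 = 243.88
Syy = Σy² − (Σy)²/n = 8185.77 − 7738.178 = 447.592
R² = Sxy²/(Sxx·Syy) = (243.88)²/(165.2·447.592) = 0.804378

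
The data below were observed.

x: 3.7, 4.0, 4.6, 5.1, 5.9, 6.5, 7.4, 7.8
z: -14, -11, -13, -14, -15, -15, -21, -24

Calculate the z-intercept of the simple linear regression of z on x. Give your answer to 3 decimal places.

n = 8, Σx = 45, Σy = -127, Σxy = -755.6, Σx² = 269.52
Sxx = Σx² − (Σx)²/n = 269.52 − 253.125 = 16.395
Sxy = Σxy − (Σx)(Σy)/n = -755.6 − (-714.375) = -41.225
b = Sxy/Sxx = -41.225/16.395 = -2.514486
a = ȳ − b·x̄ = -15.875 − (-2.514486)·5.625 = -1.731016

-1.731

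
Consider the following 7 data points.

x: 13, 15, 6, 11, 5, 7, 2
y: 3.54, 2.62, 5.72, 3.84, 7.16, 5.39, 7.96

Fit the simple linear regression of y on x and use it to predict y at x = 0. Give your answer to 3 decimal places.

n = 7, Σx = 59, Σy = 36.23, Σxy = 251.33, Σx² = 629
Sxx = Σx² − (Σx)²/n = 629 − 497.285714 = 131.714286
Sxy = Σxy − (Σx)(Σy)/n = 251.33 − 305.367143 = -54.037143
b = Sxy/Sxx = -54.037143/131.714286 = -0.410260
a = ȳ − b·x̄ = 5.175714 − (-0.410260)·8.428571 = 8.633623
ŷ(0) = a + b·0 = 8.633623 + (-0.410260)·0 = 8.633623

8.634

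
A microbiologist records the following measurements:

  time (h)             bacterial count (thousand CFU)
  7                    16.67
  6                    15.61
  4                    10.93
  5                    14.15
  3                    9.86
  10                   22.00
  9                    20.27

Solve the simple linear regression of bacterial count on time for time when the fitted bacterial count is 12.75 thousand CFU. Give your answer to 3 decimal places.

4.624

n = 7, Σx = 44, Σy = 109.49, Σxy = 756.83, Σx² = 316
Sxx = Σx² − (Σx)²/n = 316 − 276.571429 = 39.428571
Sxy = Σxy − (Σx)(Σy)/n = 756.83 − 688.222857 = 68.607143
b = Sxy/Sxx = 68.607143/39.428571 = 1.740036
a = ȳ − b·x̄ = 15.641429 − 1.740036·6.285714 = 4.704058
Set a + b·x = 12.75: x = (12.75 − 4.704058) / 1.740036 = 4.624008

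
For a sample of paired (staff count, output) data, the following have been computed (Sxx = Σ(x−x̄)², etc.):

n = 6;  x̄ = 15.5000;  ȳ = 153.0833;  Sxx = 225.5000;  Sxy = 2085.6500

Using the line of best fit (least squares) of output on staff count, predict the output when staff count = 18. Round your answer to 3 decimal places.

b = Sxy/Sxx = 2085.65/225.5 = 9.249002
a = ȳ − b·x̄ = 153.0833 − 9.249002·15.5 = 9.723766
ŷ(18) = a + b·18 = 9.723766 + 9.249002·18 = 176.205806

176.206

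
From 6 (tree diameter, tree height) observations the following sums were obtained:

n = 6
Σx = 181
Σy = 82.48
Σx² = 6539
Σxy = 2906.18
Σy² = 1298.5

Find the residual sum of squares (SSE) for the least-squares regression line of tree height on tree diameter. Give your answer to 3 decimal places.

Sxx = Σx² − (Σx)²/n = 6539 − 5460.166667 = 1078.833333
Sxy = Σxy − (Σx)(Σy)/n = 2906.18 − 2488.146667 = 418.033333
Syy = Σy² − (Σy)²/n = 1298.5 − 1133.825067 = 164.674933
b = Sxy/Sxx = 418.033333/1078.833333 = 0.387486
SSE = Syy − b·Sxy = 164.674933 − 0.387486·418.033333 = 2.692668

2.693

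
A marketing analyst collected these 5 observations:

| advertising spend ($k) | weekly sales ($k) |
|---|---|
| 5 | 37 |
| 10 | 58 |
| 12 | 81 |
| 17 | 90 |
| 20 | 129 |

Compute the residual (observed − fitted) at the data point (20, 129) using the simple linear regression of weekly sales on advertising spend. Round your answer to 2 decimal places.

n = 5, Σx = 64, Σy = 395, Σxy = 5847, Σx² = 958
Sxx = Σx² − (Σx)²/n = 958 − 819.2 = 138.8
Sxy = Σxy − (Σx)(Σy)/n = 5847 − 5056 = 791
b = Sxy/Sxx = 791/138.8 = 5.698847
a = ȳ − b·x̄ = 79 − 5.698847·12.8 = 6.054755
ŷ(20) = 6.054755 + 5.698847·20 = 120.031700
residual = y − ŷ = 129 − 120.031700 = 8.968300

8.97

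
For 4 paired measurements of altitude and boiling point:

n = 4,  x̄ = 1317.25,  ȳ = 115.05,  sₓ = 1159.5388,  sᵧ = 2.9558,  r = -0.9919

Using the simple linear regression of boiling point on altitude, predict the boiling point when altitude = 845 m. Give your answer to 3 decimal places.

116.244

b = r · sᵧ/sₓ = -0.9919 · 2.9558/1159.5388 = -0.002528
a = ȳ − b·x̄ = 115.05 − (-0.002528)·1317.25 = 118.380626
ŷ(845) = a + b·845 = 118.380626 + (-0.002528)·845 = 116.244070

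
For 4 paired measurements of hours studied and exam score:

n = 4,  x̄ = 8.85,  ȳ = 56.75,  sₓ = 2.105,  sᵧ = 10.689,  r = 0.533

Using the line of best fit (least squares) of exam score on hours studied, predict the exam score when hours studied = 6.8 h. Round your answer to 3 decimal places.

b = r · sᵧ/sₓ = 0.533 · 10.689/2.105 = 2.706526
a = ȳ − b·x̄ = 56.75 − 2.706526·8.85 = 32.797246
ŷ(6.8) = a + b·6.8 = 32.797246 + 2.706526·6.8 = 51.201622

51.202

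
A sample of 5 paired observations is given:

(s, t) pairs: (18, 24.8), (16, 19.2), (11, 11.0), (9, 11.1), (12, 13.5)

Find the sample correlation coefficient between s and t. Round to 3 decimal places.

0.969

n = 5, Σx = 66, Σy = 79.6, Σxy = 1136.5, Σx² = 926, Σy² = 1410.14
Sxx = Σx² − (Σx)²/n = 926 − 871.2 = 54.8
Sxy = Σxy − (Σx)(Σy)/n = 1136.5 − 1050.72 = 85.78
Syy = Σy² − (Σy)²/n = 1410.14 − 1267.232 = 142.908
r = Sxy/√(Sxx·Syy) = 85.78/√(7831.3584) = 85.78/88.494963 = 0.969321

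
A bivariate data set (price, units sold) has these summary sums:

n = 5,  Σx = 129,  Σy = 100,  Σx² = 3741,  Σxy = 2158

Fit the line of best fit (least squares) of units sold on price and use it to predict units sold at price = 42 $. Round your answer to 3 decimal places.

3.439

Sxx = Σx² − (Σx)²/n = 3741 − 3328.2 = 412.8
Sxy = Σxy − (Σx)(Σy)/n = 2158 − 2580 = -422
b = Sxy/Sxx = -422/412.8 = -1.022287
a = ȳ − b·x̄ = 20 − (-1.022287)·25.8 = 46.375
ŷ(42) = a + b·42 = 46.375 + (-1.022287)·42 = 3.438953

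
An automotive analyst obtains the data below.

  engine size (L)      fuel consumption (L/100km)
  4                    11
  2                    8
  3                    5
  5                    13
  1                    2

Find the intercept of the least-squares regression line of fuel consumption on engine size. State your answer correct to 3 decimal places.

n = 5, Σx = 15, Σy = 39, Σxy = 142, Σx² = 55
Sxx = Σx² − (Σx)²/n = 55 − 45 = 10
Sxy = Σxy − (Σx)(Σy)/n = 142 − 117 = 25
b = Sxy/Sxx = 25/10 = 2.5
a = ȳ − b·x̄ = 7.8 − 2.5·3 = 0.3

0.300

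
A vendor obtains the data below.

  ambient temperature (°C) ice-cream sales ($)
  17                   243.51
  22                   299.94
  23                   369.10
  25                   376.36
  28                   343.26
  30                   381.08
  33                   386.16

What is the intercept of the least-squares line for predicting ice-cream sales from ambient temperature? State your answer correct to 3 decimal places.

n = 7, Σx = 178, Σy = 2399.41, Σxy = 62423.61, Σx² = 4700
Sxx = Σx² − (Σx)²/n = 4700 − 4526.285714 = 173.714286
Sxy = Σxy − (Σx)(Σy)/n = 62423.61 − 61013.568571 = 1410.041429
b = Sxy/Sxx = 1410.041429/173.714286 = 8.117015
a = ȳ − b·x̄ = 342.772857 − 8.117015·25.428571 = 136.368766

136.369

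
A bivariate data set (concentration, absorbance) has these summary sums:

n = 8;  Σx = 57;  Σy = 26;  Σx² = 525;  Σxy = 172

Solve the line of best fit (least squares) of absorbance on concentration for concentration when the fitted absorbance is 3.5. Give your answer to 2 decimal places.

4.88

Sxx = Σx² − (Σx)²/n = 525 − 406.125 = 118.875
Sxy = Σxy − (Σx)(Σy)/n = 172 − 185.25 = -13.25
b = Sxy/Sxx = -13.25/118.875 = -0.111462
a = ȳ − b·x̄ = 3.25 − (-0.111462)·7.125 = 4.044164
Set a + b·x = 3.5: x = (3.5 − 4.044164) / (-0.111462) = 4.882075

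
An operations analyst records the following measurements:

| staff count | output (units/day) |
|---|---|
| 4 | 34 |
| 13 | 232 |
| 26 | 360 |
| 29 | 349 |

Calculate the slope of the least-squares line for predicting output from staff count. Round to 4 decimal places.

n = 4, Σx = 72, Σy = 975, Σxy = 22633, Σx² = 1702
Sxx = Σx² − (Σx)²/n = 1702 − 1296 = 406
Sxy = Σxy − (Σx)(Σy)/n = 22633 − 17550 = 5083
b = Sxy/Sxx = 5083/406 = 12.519704

12.5197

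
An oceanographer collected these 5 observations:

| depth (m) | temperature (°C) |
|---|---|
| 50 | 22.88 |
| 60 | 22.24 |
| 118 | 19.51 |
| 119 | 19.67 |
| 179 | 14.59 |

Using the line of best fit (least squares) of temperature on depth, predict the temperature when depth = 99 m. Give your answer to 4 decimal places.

n = 5, Σx = 526, Σy = 98.89, Σxy = 9732.92, Σx² = 66226
Sxx = Σx² − (Σx)²/n = 66226 − 55335.2 = 10890.8
Sxy = Σxy − (Σx)(Σy)/n = 9732.92 − 10403.228 = -670.308
b = Sxy/Sxx = -670.308/10890.8 = -0.061548
a = ȳ − b·x̄ = 19.778 − (-0.061548)·105.2 = 26.252860
ŷ(99) = a + b·99 = 26.252860 + (-0.061548)·99 = 20.159598

20.1596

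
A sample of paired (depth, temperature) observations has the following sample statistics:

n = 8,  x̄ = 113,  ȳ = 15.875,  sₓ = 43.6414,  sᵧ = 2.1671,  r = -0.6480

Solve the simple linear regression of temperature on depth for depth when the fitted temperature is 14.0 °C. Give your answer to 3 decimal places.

171.270

b = r · sᵧ/sₓ = -0.648 · 2.1671/43.6414 = -0.032178
a = ȳ − b·x̄ = 15.875 − (-0.032178)·113 = 19.511082
Set a + b·x = 14.0: x = (14.0 − 19.511082) / (-0.032178) = 171.270130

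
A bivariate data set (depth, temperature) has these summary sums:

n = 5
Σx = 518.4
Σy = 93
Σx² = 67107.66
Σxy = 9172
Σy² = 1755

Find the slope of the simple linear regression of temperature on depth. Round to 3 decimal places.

-0.035

Sxx = Σx² − (Σx)²/n = 67107.66 − 53747.712 = 13359.948
Sxy = Σxy − (Σx)(Σy)/n = 9172 − 9642.24 = -470.24
b = Sxy/Sxx = -470.24/13359.948 = -0.035198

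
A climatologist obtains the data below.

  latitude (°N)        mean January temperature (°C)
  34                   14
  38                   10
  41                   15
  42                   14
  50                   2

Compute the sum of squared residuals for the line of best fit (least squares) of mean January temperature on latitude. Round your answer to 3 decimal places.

50.171

n = 5, Σx = 205, Σy = 55, Σxy = 2159, Σx² = 8545, Σy² = 721
Sxx = Σx² − (Σx)²/n = 8545 − 8405 = 140
Sxy = Σxy − (Σx)(Σy)/n = 2159 − 2255 = -96
Syy = Σy² − (Σy)²/n = 721 − 605 = 116
b = Sxy/Sxx = -96/140 = -0.685714
SSE = Syy − b·Sxy = 116 − (-0.685714)·(-96) = 50.171429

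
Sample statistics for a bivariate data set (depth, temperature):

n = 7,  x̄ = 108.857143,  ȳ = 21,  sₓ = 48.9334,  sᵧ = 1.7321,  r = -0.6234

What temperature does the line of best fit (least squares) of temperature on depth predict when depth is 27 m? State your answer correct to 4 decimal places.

22.8063

b = r · sᵧ/sₓ = -0.6234 · 1.7321/48.9334 = -0.022067
a = ȳ − b·x̄ = 21 − (-0.022067)·108.857143 = 23.402101
ŷ(27) = a + b·27 = 23.402101 + (-0.022067)·27 = 22.806304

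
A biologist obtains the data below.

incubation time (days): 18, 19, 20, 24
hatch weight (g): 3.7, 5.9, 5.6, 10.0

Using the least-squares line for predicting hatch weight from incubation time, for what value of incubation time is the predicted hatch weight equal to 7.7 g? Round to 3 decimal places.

21.674

n = 4, Σx = 81, Σy = 25.2, Σxy = 530.7, Σx² = 1661
Sxx = Σx² − (Σx)²/n = 1661 − 1640.25 = 20.75
Sxy = Σxy − (Σx)(Σy)/n = 530.7 − 510.3 = 20.4
b = Sxy/Sxx = 20.4/20.75 = 0.983133
a = ȳ − b·x̄ = 6.3 − 0.983133·20.25 = -13.608434
Set a + b·x = 7.7: x = (7.7 − (-13.608434)) / 0.983133 = 21.674020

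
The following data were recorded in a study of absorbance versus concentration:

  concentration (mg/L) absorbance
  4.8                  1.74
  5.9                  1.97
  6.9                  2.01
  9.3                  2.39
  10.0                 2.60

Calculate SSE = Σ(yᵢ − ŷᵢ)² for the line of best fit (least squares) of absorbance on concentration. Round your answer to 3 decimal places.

n = 5, Σx = 36.9, Σy = 10.71, Σxy = 82.071, Σx² = 291.95, Σy² = 23.4207
Sxx = Σx² − (Σx)²/n = 291.95 − 272.322 = 19.628
Sxy = Σxy − (Σx)(Σy)/n = 82.071 − 79.0398 = 3.0312
Syy = Σy² − (Σy)²/n = 23.4207 − 22.94082 = 0.47988
b = Sxy/Sxx = 3.0312/19.628 = 0.154432
SSE = Syy − b·Sxy = 0.47988 − 0.154432·3.0312 = 0.011764

0.012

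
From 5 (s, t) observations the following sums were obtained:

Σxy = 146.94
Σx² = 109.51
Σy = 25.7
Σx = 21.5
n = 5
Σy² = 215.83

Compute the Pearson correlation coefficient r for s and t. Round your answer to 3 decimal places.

0.964

Sxx = Σx² − (Σx)²/n = 109.51 − 92.45 = 17.06
Sxy = Σxy − (Σx)(Σy)/n = 146.94 − 110.51 = 36.43
Syy = Σy² − (Σy)²/n = 215.83 − 132.098 = 83.732
r = Sxy/√(Sxx·Syy) = 36.43/√(1428.46792) = 36.43/37.795078 = 0.963882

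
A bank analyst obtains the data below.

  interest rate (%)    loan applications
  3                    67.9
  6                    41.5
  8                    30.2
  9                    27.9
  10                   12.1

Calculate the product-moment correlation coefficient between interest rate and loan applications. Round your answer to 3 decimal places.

-0.986

n = 5, Σx = 36, Σy = 179.6, Σxy = 1066.4, Σx² = 290, Σy² = 8169.52
Sxx = Σx² − (Σx)²/n = 290 − 259.2 = 30.8
Sxy = Σxy − (Σx)(Σy)/n = 1066.4 − 1293.12 = -226.72
Syy = Σy² − (Σy)²/n = 8169.52 − 6451.232 = 1718.288
r = Sxy/√(Sxx·Syy) = -226.72/√(52923.2704) = -226.72/230.050582 = -0.985522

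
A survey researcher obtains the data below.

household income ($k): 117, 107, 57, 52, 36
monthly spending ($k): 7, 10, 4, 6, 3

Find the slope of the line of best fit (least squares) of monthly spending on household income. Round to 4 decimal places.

0.0627

n = 5, Σx = 369, Σy = 30, Σxy = 2537, Σx² = 32387
Sxx = Σx² − (Σx)²/n = 32387 − 27232.2 = 5154.8
Sxy = Σxy − (Σx)(Σy)/n = 2537 − 2214 = 323
b = Sxy/Sxx = 323/5154.8 = 0.062660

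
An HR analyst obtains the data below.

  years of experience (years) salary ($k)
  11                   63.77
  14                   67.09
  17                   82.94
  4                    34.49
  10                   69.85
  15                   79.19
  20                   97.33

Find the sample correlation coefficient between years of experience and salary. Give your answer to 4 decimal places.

n = 7, Σx = 91, Σy = 494.66, Σxy = 7021.62, Σx² = 1347, Σy² = 37259.4922
Sxx = Σx² − (Σx)²/n = 1347 − 1183 = 164
Sxy = Σxy − (Σx)(Σy)/n = 7021.62 − 6430.58 = 591.04
Syy = Σy² − (Σy)²/n = 37259.4922 − 34955.502229 = 2303.989971
r = Sxy/√(Sxx·Syy) = 591.04/√(377854.355314) = 591.04/614.698589 = 0.961512

0.9615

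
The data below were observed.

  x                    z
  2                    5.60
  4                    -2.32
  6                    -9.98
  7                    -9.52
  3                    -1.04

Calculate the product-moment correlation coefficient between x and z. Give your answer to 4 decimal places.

n = 5, Σx = 22, Σy = -17.26, Σxy = -127.72, Σx² = 114, Σy² = 228.0548
Sxx = Σx² − (Σx)²/n = 114 − 96.8 = 17.2
Sxy = Σxy − (Σx)(Σy)/n = -127.72 − (-75.944) = -51.776
Syy = Σy² − (Σy)²/n = 228.0548 − 59.58152 = 168.47328
r = Sxy/√(Sxx·Syy) = -51.776/√(2897.740416) = -51.776/53.830664 = -0.961831

-0.9618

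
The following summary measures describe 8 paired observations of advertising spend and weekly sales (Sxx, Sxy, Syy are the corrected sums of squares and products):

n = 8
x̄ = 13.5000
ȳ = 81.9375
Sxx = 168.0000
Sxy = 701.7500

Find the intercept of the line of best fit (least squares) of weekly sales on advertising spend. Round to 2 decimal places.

b = Sxy/Sxx = 701.75/168 = 4.177083
a = ȳ − b·x̄ = 81.9375 − 4.177083·13.5 = 25.546875

25.55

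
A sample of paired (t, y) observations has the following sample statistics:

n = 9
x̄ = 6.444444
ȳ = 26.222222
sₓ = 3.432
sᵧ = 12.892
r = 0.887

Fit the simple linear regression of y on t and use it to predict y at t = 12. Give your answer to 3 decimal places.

b = r · sᵧ/sₓ = 0.887 · 12.892/3.432 = 3.331936
a = ȳ − b·x̄ = 26.222222 − 3.331936·6.444444 = 4.749748
ŷ(12) = a + b·12 = 4.749748 + 3.331936·12 = 44.732978

44.733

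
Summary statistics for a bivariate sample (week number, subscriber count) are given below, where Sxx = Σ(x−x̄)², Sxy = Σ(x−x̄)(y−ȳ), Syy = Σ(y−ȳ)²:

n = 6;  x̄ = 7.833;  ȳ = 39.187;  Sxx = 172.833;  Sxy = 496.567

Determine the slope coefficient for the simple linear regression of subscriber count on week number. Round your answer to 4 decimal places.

b = Sxy/Sxx = 496.567/172.833 = 2.873103

2.8731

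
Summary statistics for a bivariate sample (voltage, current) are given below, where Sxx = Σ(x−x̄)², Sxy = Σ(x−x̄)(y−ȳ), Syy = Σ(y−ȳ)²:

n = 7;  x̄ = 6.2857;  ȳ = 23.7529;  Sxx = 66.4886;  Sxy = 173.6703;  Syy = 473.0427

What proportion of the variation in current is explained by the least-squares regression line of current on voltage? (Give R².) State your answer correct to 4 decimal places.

0.9590

R² = Sxy²/(Sxx·Syy) = (173.6703)²/(66.4886·473.0427) = 0.958967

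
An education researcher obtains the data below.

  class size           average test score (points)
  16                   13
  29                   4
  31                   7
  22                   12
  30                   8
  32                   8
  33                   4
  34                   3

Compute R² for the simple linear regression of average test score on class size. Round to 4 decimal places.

0.7481

n = 8, Σx = 227, Σy = 59, Σxy = 1535, Σx² = 6711, Σy² = 531
Sxx = Σx² − (Σx)²/n = 6711 − 6441.125 = 269.875
Sxy = Σxy − (Σx)(Σy)/n = 1535 − 1674.125 = -139.125
Syy = Σy² − (Σy)²/n = 531 − 435.125 = 95.875
R² = Sxy²/(Sxx·Syy) = (-139.125)²/(269.875·95.875) = 0.748070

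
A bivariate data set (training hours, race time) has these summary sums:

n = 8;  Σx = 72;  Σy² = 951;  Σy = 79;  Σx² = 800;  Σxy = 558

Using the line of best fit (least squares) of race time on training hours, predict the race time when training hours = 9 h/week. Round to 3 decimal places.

9.875

Sxx = Σx² − (Σx)²/n = 800 − 648 = 152
Sxy = Σxy − (Σx)(Σy)/n = 558 − 711 = -153
b = Sxy/Sxx = -153/152 = -1.006579
a = ȳ − b·x̄ = 9.875 − (-1.006579)·9 = 18.934211
ŷ(9) = a + b·9 = 18.934211 + (-1.006579)·9 = 9.875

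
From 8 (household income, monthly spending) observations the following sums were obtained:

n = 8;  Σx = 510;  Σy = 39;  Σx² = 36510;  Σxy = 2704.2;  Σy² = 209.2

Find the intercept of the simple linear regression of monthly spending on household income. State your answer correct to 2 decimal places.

1.40

Sxx = Σx² − (Σx)²/n = 36510 − 32512.5 = 3997.5
Sxy = Σxy − (Σx)(Σy)/n = 2704.2 − 2486.25 = 217.95
b = Sxy/Sxx = 217.95/3997.5 = 0.054522
a = ȳ − b·x̄ = 4.875 − 0.054522·63.75 = 1.399250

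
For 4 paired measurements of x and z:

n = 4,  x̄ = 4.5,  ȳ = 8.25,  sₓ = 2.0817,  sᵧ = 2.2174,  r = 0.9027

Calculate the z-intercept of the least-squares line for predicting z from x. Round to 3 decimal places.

3.923

b = r · sᵧ/sₓ = 0.9027 · 2.2174/2.0817 = 0.961544
a = ȳ − b·x̄ = 8.25 − 0.961544·4.5 = 3.923050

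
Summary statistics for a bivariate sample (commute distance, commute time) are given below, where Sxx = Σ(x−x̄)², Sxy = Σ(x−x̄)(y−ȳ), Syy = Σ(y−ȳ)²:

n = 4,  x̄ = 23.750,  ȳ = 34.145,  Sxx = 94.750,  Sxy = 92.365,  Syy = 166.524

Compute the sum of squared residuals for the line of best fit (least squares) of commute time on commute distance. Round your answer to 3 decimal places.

76.484

b = Sxy/Sxx = 92.365/94.75 = 0.974828
SSE = Syy − b·Sxy = 166.524 − 0.974828·92.365 = 76.483966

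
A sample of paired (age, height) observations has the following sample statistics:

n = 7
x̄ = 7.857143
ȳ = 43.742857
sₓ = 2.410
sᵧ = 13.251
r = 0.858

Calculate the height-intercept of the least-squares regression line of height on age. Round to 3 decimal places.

6.676

b = r · sᵧ/sₓ = 0.858 · 13.251/2.41 = 4.717576
a = ȳ − b·x̄ = 43.742857 − 4.717576·7.857143 = 6.676188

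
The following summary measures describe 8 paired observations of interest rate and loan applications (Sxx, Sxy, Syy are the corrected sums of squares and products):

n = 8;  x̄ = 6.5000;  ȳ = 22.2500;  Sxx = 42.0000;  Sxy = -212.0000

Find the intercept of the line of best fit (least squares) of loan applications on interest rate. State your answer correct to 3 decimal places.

55.060

b = Sxy/Sxx = -212/42 = -5.047619
a = ȳ − b·x̄ = 22.25 − (-5.047619)·6.5 = 55.059524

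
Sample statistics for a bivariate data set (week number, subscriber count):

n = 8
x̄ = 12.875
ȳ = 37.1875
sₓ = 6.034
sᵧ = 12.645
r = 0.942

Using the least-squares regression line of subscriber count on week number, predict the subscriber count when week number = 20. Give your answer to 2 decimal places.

51.25

b = r · sᵧ/sₓ = 0.942 · 12.645/6.034 = 1.974079
a = ȳ − b·x̄ = 37.1875 − 1.974079·12.875 = 11.771239
ŷ(20) = a + b·20 = 11.771239 + 1.974079·20 = 51.252810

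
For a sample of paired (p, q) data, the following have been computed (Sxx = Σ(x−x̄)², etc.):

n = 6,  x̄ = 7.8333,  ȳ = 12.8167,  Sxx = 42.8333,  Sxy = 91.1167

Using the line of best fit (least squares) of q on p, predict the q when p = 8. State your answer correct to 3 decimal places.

b = Sxy/Sxx = 91.1167/42.8333 = 2.127240
a = ȳ − b·x̄ = 12.8167 − 2.127240·7.8333 = -3.846607
ŷ(8) = a + b·8 = -3.846607 + 2.127240·8 = 13.171311

13.171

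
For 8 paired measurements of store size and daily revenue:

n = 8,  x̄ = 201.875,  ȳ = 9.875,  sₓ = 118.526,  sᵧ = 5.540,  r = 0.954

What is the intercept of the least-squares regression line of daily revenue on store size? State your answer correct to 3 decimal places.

0.873

b = r · sᵧ/sₓ = 0.954 · 5.54/118.526 = 0.044591
a = ȳ − b·x̄ = 9.875 − 0.044591·201.875 = 0.873248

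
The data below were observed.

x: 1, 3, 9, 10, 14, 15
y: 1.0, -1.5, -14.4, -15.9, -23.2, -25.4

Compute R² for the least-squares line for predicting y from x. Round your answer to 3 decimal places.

n = 6, Σx = 52, Σy = -79.4, Σxy = -997.9, Σx² = 612, Σy² = 1646.82
Sxx = Σx² − (Σx)²/n = 612 − 450.666667 = 161.333333
Sxy = Σxy − (Σx)(Σy)/n = -997.9 − (-688.133333) = -309.766667
Syy = Σy² − (Σy)²/n = 1646.82 − 1050.726667 = 596.093333
R² = Sxy²/(Sxx·Syy) = (-309.766667)²/(161.333333·596.093333) = 0.997771

0.998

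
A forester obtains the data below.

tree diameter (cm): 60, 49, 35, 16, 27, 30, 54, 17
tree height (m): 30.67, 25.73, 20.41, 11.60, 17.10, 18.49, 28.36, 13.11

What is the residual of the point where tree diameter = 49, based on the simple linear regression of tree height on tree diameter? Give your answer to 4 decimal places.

n = 8, Σx = 288, Σy = 165.47, Σxy = 6771.63, Σx² = 12316
Sxx = Σx² − (Σx)²/n = 12316 − 10368 = 1948
Sxy = Σxy − (Σx)(Σy)/n = 6771.63 − 5956.92 = 814.71
b = Sxy/Sxx = 814.71/1948 = 0.418229
a = ȳ − b·x̄ = 20.68375 − 0.418229·36 = 5.627508
ŷ(49) = 5.627508 + 0.418229·49 = 26.120726
residual = y − ŷ = 25.73 − 26.120726 = -0.390726

-0.3907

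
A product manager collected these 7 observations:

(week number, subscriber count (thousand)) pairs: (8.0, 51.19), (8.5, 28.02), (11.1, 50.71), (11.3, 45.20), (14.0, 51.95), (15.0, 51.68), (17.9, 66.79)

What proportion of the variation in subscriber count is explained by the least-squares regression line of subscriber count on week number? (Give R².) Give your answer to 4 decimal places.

0.5549

n = 7, Σx = 85.8, Σy = 345.54, Σxy = 4419.372, Σx² = 1128.56, Σy² = 17850.6096
Sxx = Σx² − (Σx)²/n = 1128.56 − 1051.662857 = 76.897143
Sxy = Σxy − (Σx)(Σy)/n = 4419.372 − 4235.333143 = 184.038857
Syy = Σy² − (Σy)²/n = 17850.6096 − 17056.841657 = 793.767943
R² = Sxy²/(Sxx·Syy) = (184.038857)²/(76.897143·793.767943) = 0.554901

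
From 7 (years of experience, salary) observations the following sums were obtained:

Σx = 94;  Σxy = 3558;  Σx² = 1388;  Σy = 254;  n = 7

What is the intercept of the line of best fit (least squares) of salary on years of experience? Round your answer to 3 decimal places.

20.568

Sxx = Σx² − (Σx)²/n = 1388 − 1262.285714 = 125.714286
Sxy = Σxy − (Σx)(Σy)/n = 3558 − 3410.857143 = 147.142857
b = Sxy/Sxx = 147.142857/125.714286 = 1.170455
a = ȳ − b·x̄ = 36.285714 − 1.170455·13.428571 = 20.568182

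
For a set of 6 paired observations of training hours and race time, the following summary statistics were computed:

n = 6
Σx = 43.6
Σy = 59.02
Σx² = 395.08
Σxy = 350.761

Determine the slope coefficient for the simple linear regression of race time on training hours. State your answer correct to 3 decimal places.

Sxx = Σx² − (Σx)²/n = 395.08 − 316.826667 = 78.253333
Sxy = Σxy − (Σx)(Σy)/n = 350.761 − 428.878667 = -78.117667
b = Sxy/Sxx = -78.117667/78.253333 = -0.998266

-0.998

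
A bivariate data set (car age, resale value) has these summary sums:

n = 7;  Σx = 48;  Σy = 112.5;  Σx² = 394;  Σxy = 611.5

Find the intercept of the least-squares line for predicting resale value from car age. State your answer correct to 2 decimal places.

32.98

Sxx = Σx² − (Σx)²/n = 394 − 329.142857 = 64.857143
Sxy = Σxy − (Σx)(Σy)/n = 611.5 − 771.428571 = -159.928571
b = Sxy/Sxx = -159.928571/64.857143 = -2.465859
a = ȳ − b·x̄ = 16.071429 − (-2.465859)·6.857143 = 32.980176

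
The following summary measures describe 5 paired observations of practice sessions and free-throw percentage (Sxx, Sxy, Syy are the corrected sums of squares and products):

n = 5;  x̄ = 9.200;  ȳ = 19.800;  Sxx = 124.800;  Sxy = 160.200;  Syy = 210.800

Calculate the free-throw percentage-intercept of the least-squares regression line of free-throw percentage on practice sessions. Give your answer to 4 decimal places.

b = Sxy/Sxx = 160.2/124.8 = 1.283654
a = ȳ − b·x̄ = 19.8 − 1.283654·9.2 = 7.990385

7.9904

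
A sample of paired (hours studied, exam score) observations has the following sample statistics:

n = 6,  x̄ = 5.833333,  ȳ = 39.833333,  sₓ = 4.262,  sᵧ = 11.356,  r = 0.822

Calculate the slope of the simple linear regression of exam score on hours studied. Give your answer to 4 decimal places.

b = r · sᵧ/sₓ = 0.822 · 11.356/4.262 = 2.190200

2.1902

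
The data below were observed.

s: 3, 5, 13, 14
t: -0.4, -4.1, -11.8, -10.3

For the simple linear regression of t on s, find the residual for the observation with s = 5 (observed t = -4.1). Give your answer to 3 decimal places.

n = 4, Σx = 35, Σy = -26.6, Σxy = -319.3, Σx² = 399
Sxx = Σx² − (Σx)²/n = 399 − 306.25 = 92.75
Sxy = Σxy − (Σx)(Σy)/n = -319.3 − (-232.75) = -86.55
b = Sxy/Sxx = -86.55/92.75 = -0.933154
a = ȳ − b·x̄ = -6.65 − (-0.933154)·8.75 = 1.515094
ŷ(5) = 1.515094 + (-0.933154)·5 = -3.150674
residual = y − ŷ = -4.1 − (-3.150674) = -0.949326

-0.949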